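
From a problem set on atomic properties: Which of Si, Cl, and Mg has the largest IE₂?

Consider each +1 ion: Si⁺ still has 3 valence electrons; Cl⁺ still has 6 valence electrons; Mg⁺ still has 1 valence electron.
All are still removing valence electrons, so compare the +1 ions as you would atoms: IE_2 generally rises across a period (higher Z_eff) and falls down a group (larger shell), subject to the usual subshell exceptions.
Valence configurations: Si⁺ [Ne]3s²3p¹, Cl⁺ [Ne]3s²3p⁴, Mg⁺ [Ne]3s¹.
Tabulated IE_2 (kJ/mol): Si 1577, Cl 2298, Mg 1451.
Hence IE_2: Mg < Si < Cl.

Cl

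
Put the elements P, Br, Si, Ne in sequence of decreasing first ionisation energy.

Ne > Br > P > Si

Ne is in period 2, group 18; Si is in period 3, group 14; P is in period 3, group 15; Br is in period 4, group 17.
First ionization energy rises across a period (greater Z_eff holds electrons more tightly) and falls down a group (valence electrons are farther from the nucleus).
Neither a single period nor a single group — weigh both effects.
P > Si: P lies to the right of Si in period 3, so the across-period effect alone puts P higher.
Br > P: the two effects oppose for this pair; the across-period effect wins (1140 vs 1012 kJ/mol).
Ne > Br: relative to Br, both the across-period and down-group shifts push Ne's first ionization energy up.
For reference (kJ/mol): Ne 2081, Si 786, P 1012, Br 1140.
So from highest to lowest: Ne > Br > P > Si.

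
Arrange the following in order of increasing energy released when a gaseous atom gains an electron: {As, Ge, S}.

As < Ge < S

S is in period 3, group 16; Ge is in period 4, group 14; As is in period 4, group 15.
Electron affinity generally becomes more exothermic across a period toward the halogens and less exothermic down a group.
Here both period and group differ, so the two effects have to be weighed against each other.
Ge > As: this pair runs against the simple trend — see the exception note.
S > Ge: relative to Ge, both the across-period and down-group shifts push S's electron affinity up.
Note the exception: Ge has a higher electron affinity than As, contrary to the simple trend — adding an electron to As's half-filled 4p³ is unfavourable, so Ge (4p²) has the more exothermic EA.
Approximate values (kJ/mol): S 200, Ge 119, As 78.
So from lowest to highest: As < Ge < S.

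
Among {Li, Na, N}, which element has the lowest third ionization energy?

N

Consider each +2 ion: Li²⁺ is already 1 electron into the core; Na²⁺ is already 1 electron into the core; N²⁺ still has 3 valence electrons.
Pulling an electron out of a noble-gas core costs far more than removing a remaining valence electron, so Na and Li sit at the high end of IE_3.
Approximate IE_3 values (kJ/mol): Li 11815, Na 6910, N 4578.
Putting it together, IE_3: N < Na < Li.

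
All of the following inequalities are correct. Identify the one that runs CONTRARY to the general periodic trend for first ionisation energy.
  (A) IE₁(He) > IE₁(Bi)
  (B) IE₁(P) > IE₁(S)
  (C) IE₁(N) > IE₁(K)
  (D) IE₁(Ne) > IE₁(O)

The general trend: first ionisation energy increases across a period and decreases down a group.
(A) He (period 1, group 18) vs Bi (period 6, group 15): the stated order agrees with the simple trend.
(B) P (period 3, group 15) vs S (period 3, group 16): the stated order contradicts the simple trend.
(C) N (period 2, group 15) vs K (period 4, group 1): the stated order agrees with the simple trend.
(D) Ne (period 2, group 18) vs O (period 2, group 16): the stated order agrees with the simple trend.
The exception is (B): S (3p⁴) ionizes more easily than half-filled P (3p³) because the paired 3p electron in S is pushed out by e⁻–e⁻ repulsion.

(B)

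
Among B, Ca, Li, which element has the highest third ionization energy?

Li

The third ionization energy removes an electron from the +2 ion. For each element: B²⁺ still has 1 valence electron; Ca²⁺ is the bare [Ar] core; Li²⁺ is already 1 electron into the core.
Pulling an electron out of a noble-gas core costs far more than removing a remaining valence electron, so Ca and Li sit at the high end of IE_3.
Approximate IE_3 values (kJ/mol): B 3660, Ca 4912, Li 11815.
Hence IE_3: B < Ca < Li.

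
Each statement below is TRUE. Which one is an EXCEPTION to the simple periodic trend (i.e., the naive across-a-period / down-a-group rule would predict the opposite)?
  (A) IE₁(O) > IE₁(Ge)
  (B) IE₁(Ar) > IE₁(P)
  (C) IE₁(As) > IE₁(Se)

The general trend: first ionisation energy increases across a period and decreases down a group.
(A) O (period 2, group 16) vs Ge (period 4, group 14): the stated order agrees with the simple trend.
(B) Ar (period 3, group 18) vs P (period 3, group 15): the stated order agrees with the simple trend.
(C) As (period 4, group 15) vs Se (period 4, group 16): the stated order contradicts the simple trend.
The exception is (C): Se (4p⁴) ionizes more easily than half-filled As (4p³).

(C)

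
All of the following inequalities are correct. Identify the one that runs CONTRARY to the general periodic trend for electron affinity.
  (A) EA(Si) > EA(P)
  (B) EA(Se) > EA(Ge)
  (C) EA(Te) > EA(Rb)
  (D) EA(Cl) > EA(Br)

The general trend: electron affinity increases across a period and decreases down a group.
(A) Si (period 3, group 14) vs P (period 3, group 15): the stated order contradicts the simple trend.
(B) Se (period 4, group 16) vs Ge (period 4, group 14): the stated order agrees with the simple trend.
(C) Te (period 5, group 16) vs Rb (period 5, group 1): the stated order agrees with the simple trend.
(D) Cl (period 3, group 17) vs Br (period 4, group 17): the stated order agrees with the simple trend.
The exception is (A): adding an electron to P's half-filled 3p³ is unfavourable, so Si (3p²) has the more exothermic EA.

(A)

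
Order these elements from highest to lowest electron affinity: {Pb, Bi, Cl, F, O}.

Cl, F, O, Bi, Pb

O is in period 2, group 16; F is in period 2, group 17; Cl is in period 3, group 17; Pb is in period 6, group 14; Bi is in period 6, group 15.
Adding an electron releases more energy for atoms nearer the top right (short of the noble gases).
These span different periods and groups, so the two trends combine.
Bi > Pb: both are in period 6; the period trend gives Bi the larger value.
O > Bi: relative to Bi, both the across-period and down-group shifts push O's electron affinity up.
F > O: both are in period 2; the period trend gives F the larger value.
Cl > F: this pair runs against the simple trend — see the exception note.
Note the exception: Cl has a higher electron affinity than F, contrary to the simple trend — F's small 2p subshell makes the incoming electron feel strong e⁻–e⁻ repulsion, so Cl actually releases more energy on gaining an electron.
For reference (kJ/mol): O 141, F 328, Cl 349, Pb 35, Bi 91.
So from highest to lowest: Cl > F > O > Bi > Pb.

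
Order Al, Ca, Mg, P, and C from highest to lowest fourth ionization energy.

IE_4 is the cost of taking one more electron from the +3 cation: Al³⁺ is the bare [Ne] core; Ca³⁺ is already 1 electron into the core; Mg³⁺ is already 1 electron into the core; P³⁺ still has 2 valence electrons; C³⁺ still has 1 valence electron.
Core electrons are held far more tightly than valence electrons, so Ca, Mg and Al top the IE_4 order.
Valence configurations: P³⁺ [Ne]3s², C³⁺ [He]2s¹.
Approximate IE_4 values (kJ/mol): Al 11577, Ca 6491, Mg 10543, P 4964, C 6223.
Putting it together, IE_4: P < C < Ca < Mg < Al.

Al, Mg, Ca, C, P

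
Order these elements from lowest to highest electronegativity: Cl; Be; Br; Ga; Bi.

Be < Ga < Bi < Br < Cl

Atoms toward the upper right of the periodic table pull bonding electrons most strongly.
Here both period and group differ, so the two effects have to be weighed against each other.
Ga > Be: period and group pull opposite ways; the across-period shift dominates (1.81 vs 1.57).
Bi > Ga: period and group pull opposite ways; the across-period shift dominates (2.02 vs 1.81).
Br > Bi: both effects reinforce here, so Br is clearly the higher of the two.
Cl > Br: they share group 17; the group trend gives Cl the larger value.
For reference (Pauling): Be 1.57, Cl 3.16, Ga 1.81, Br 2.96, Bi 2.02.
So from lowest to highest: Be < Ga < Bi < Br < Cl.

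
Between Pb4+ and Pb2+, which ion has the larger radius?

Pb2+

Both ions have Z = 82 protons, but Pb4+ has lost more electrons, so its remaining electrons feel a larger effective nuclear charge per electron and are pulled in more tightly.
Higher positive charge → smaller ion, so Pb2+ > Pb4+.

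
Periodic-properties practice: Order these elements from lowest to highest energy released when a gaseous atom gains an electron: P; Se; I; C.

P < C < Se < I

C is in period 2, group 14; P is in period 3, group 15; Se is in period 4, group 16; I is in period 5, group 17.
Atoms with high Z_eff and room in the valence shell (especially the halogens) have the most exothermic electron affinities.
These sit on a diagonal, where the across-period and down-group effects partly cancel.
C > P: the two effects oppose for this pair; the down-group effect wins (122 vs 72 kJ/mol).
Se > C: the two effects oppose for this pair; the across-period effect wins (195 vs 122 kJ/mol).
I > Se: the two effects oppose for this pair; the across-period effect wins (295 vs 195 kJ/mol).
For reference (kJ/mol): C 122, P 72, Se 195, I 295.
So from lowest to highest: P < C < Se < I.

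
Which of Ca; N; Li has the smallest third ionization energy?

Consider each +2 ion: Ca²⁺ is the bare [Ar] core; N²⁺ still has 3 valence electrons; Li²⁺ is already 1 electron into the core.
Breaking into a closed-shell core is much more expensive than removing a leftover valence electron — Ca and Li have the largest IE_3 here.
The numbers (kJ/mol): Ca 4912, N 4578, Li 11815.
Overall IE_3 order: N < Ca < Li.

N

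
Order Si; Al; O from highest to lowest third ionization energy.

O > Si > Al

Consider each +2 ion: Si²⁺ still has 2 valence electrons; Al²⁺ still has 1 valence electron; O²⁺ still has 4 valence electrons.
All are still removing valence electrons, so compare the +2 ions as you would atoms: IE_3 generally rises across a period (higher Z_eff) and falls down a group (larger shell), subject to the usual subshell exceptions.
Valence configurations: Si²⁺ [Ne]3s², Al²⁺ [Ne]3s¹, O²⁺ [He]2s²2p².
Tabulated IE_3 (kJ/mol): Si 3232, Al 2745, O 5300.
Hence IE_3: Al < Si < O.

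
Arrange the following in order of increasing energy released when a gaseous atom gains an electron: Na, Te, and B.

B, Na, Te

B is in period 2, group 13; Na is in period 3, group 1; Te is in period 5, group 16.
Electron affinity generally becomes more exothermic across a period toward the halogens and less exothermic down a group.
Neither a single period nor a single group — weigh both effects.
Na > B: this pair runs against the simple trend — see the exception note.
Te > Na: the two effects oppose for this pair; the across-period effect wins (190 vs 53 kJ/mol).
Note the exception: Na has a higher electron affinity than B, contrary to the simple trend — B's ns²np¹ configuration gives only a small electron affinity — the sparsely filled np subshell binds an added electron weakly.
For reference (kJ/mol): B 27, Na 53, Te 190.
So from lowest to highest: B < Na < Te.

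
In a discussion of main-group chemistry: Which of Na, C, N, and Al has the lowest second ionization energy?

Al

The second ionization energy removes an electron from the +1 ion. For each element: Na⁺ is the bare [Ne] core; C⁺ still has 3 valence electrons; N⁺ still has 4 valence electrons; Al⁺ still has 2 valence electrons.
Core electrons are held far more tightly than valence electrons, so Na tops the IE_2 order.
Valence configurations: C⁺ [He]2s²2p¹, N⁺ [He]2s²2p², Al⁺ [Ne]3s².
The numbers (kJ/mol): Na 4562, C 2353, N 2856, Al 1817.
Hence IE_2: Al < C < N < Na.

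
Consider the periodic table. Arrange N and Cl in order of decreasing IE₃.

The third ionization energy removes an electron from the +2 ion. For each element: N²⁺ still has 3 valence electrons; Cl²⁺ still has 5 valence electrons.
All are still removing valence electrons, so compare the +2 ions as you would atoms: IE_3 generally rises across a period (higher Z_eff) and falls down a group (larger shell), subject to the usual subshell exceptions.
Valence configurations: N²⁺ [He]2s²2p¹, Cl²⁺ [Ne]3s²3p³.
Approximate IE_3 values (kJ/mol): N 4578, Cl 3822.
Putting it together, IE_3: Cl < N.

N, Cl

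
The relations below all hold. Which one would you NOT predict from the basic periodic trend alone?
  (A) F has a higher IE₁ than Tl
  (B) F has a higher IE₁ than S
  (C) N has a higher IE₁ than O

(C)

The general trend: IE₁ increases across a period and decreases down a group.
(A) F (period 2, group 17) vs Tl (period 6, group 13): the stated order agrees with the simple trend.
(B) F (period 2, group 17) vs S (period 3, group 16): the stated order agrees with the simple trend.
(C) N (period 2, group 15) vs O (period 2, group 16): the stated order contradicts the simple trend.
The exception is (C): pairing an electron in O's 2p⁴ costs repulsion energy, so O ionizes more easily than half-filled N (2p³).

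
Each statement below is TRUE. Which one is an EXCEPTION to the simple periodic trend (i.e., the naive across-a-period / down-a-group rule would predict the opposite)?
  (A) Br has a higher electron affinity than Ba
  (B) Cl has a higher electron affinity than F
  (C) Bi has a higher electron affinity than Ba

(B)

The general trend: electron affinity increases across a period and decreases down a group.
(A) Br (period 4, group 17) vs Ba (period 6, group 2): the stated order agrees with the simple trend.
(B) Cl (period 3, group 17) vs F (period 2, group 17): the stated order contradicts the simple trend.
(C) Bi (period 6, group 15) vs Ba (period 6, group 2): the stated order agrees with the simple trend.
The exception is (B): F's small 2p subshell makes the incoming electron feel strong e⁻–e⁻ repulsion, so Cl actually releases more energy on gaining an electron.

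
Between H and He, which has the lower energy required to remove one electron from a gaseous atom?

H

Removing the outermost electron gets harder across a period and easier down a group.
All lie in period 1, so first ionization energy increases left to right.
So H has the lower energy required to remove one electron from a gaseous atom (H < He).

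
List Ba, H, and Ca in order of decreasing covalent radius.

Ba, Ca, H

H is in period 1, group 1; Ca is in period 4, group 2; Ba is in period 6, group 2.
Across a period the added protons contract the valence shell; down a group each new principal shell makes the atom larger.
These span different periods and groups, so the two trends combine.
Ca > H: the two effects oppose for this pair; the down-group effect wins (171 vs 32 pm).
Ba > Ca: they share group 2; the group trend gives Ba the larger value.
Tabulated atomic radius (pm): H 32, Ca 171, Ba 196.
So from largest to smallest: Ba > Ca > H.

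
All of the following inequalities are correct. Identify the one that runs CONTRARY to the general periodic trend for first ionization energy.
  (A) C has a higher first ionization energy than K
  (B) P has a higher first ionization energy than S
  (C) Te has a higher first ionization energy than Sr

(B)

The general trend: first ionization energy increases across a period and decreases down a group.
(A) C (period 2, group 14) vs K (period 4, group 1): the stated order agrees with the simple trend.
(B) P (period 3, group 15) vs S (period 3, group 16): the stated order contradicts the simple trend.
(C) Te (period 5, group 16) vs Sr (period 5, group 2): the stated order agrees with the simple trend.
The exception is (B): S (3p⁴) ionizes more easily than half-filled P (3p³) because the paired 3p electron in S is pushed out by e⁻–e⁻ repulsion.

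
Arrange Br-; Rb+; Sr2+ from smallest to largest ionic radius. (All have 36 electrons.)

All of these have 36 electrons, so size is governed by nuclear charge alone: the more protons, the stronger the pull on the same electron cloud, and the smaller the ion.
Nuclear charges: Sr2+ (Z=38), Rb+ (Z=37), Br- (Z=35).
Smallest to largest: Sr2+ < Rb+ < Br-.

Sr2+ < Rb+ < Br-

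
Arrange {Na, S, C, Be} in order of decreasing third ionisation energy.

Be > Na > C > S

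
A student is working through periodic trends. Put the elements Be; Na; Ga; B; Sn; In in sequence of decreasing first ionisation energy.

Be is in period 2, group 2; B is in period 2, group 13; Na is in period 3, group 1; Ga is in period 4, group 13; In is in period 5, group 13; Sn is in period 5, group 14.
Across a period the outer electron is held more tightly (higher IE₁); down a group it sits in a higher shell, more shielded, and comes off more easily.
Here both period and group differ, so the two effects have to be weighed against each other.
In > Na: period and group pull opposite ways; the across-period shift dominates (558 vs 496 kJ/mol).
Ga > In: they share group 13; the group trend gives Ga the larger value.
Sn > Ga: the two effects oppose for this pair; the across-period effect wins (709 vs 579 kJ/mol).
B > Sn: the two effects oppose for this pair; the down-group effect wins (801 vs 709 kJ/mol).
Be > B: this pair runs against the simple trend — see the exception note.
Note the exception: Be has a higher first ionization energy than B, contrary to the simple trend — removing B's lone 2p electron is easier than breaking Be's filled 2s².
Tabulated first ionization energy (kJ/mol): Be 900, B 801, Na 496, Ga 579, In 558, Sn 709.
So from highest to lowest: Be > B > Sn > Ga > In > Na.

Be > B > Sn > Ga > In > Na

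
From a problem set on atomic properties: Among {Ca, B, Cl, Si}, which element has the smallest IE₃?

After 2 electrons have been removed, what remains? Ca²⁺ is the bare [Ar] core; B²⁺ still has 1 valence electron; Cl²⁺ still has 5 valence electrons; Si²⁺ still has 2 valence electrons.
Core electrons are held far more tightly than valence electrons, so Ca tops the IE_3 order.
Valence configurations: B²⁺ [He]2s¹, Cl²⁺ [Ne]3s²3p³, Si²⁺ [Ne]3s².
Tabulated IE_3 (kJ/mol): Ca 4912, B 3660, Cl 3822, Si 3232.
Hence IE_3: Si < B < Cl < Ca.

Si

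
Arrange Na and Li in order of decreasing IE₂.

Li, Na

Consider each +1 ion: Na⁺ is the bare [Ne] core; Li⁺ is the bare [He] core.
All of these are removing an electron from a noble-gas core or deeper; the smaller core (lower principal quantum number) is held far more tightly, and within a period the higher nuclear charge binds the same core more tightly.
The numbers (kJ/mol): Na 4562, Li 7298.
Putting it together, IE_2: Na < Li.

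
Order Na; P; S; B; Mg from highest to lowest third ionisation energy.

Mg > Na > B > S > P

Consider each +2 ion: Na²⁺ is already 1 electron into the core; P²⁺ still has 3 valence electrons; S²⁺ still has 4 valence electrons; B²⁺ still has 1 valence electron; Mg²⁺ is the bare [Ne] core.
Core electrons are held far more tightly than valence electrons, so Na and Mg top the IE_3 order.
Valence configurations: P²⁺ [Ne]3s²3p¹, S²⁺ [Ne]3s²3p², B²⁺ [He]2s¹.
Approximate IE_3 values (kJ/mol): Na 6910, P 2914, S 3357, B 3660, Mg 7733.
Putting it together, IE_3: P < S < B < Na < Mg.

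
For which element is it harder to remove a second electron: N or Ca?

IE_2 is the cost of taking one more electron from the +1 cation: N⁺ still has 4 valence electrons; Ca⁺ still has 1 valence electron.
All are still removing valence electrons, so compare the +1 ions as you would atoms: IE_2 generally rises across a period (higher Z_eff) and falls down a group (larger shell), subject to the usual subshell exceptions.
Valence configurations: N⁺ [He]2s²2p², Ca⁺ [Ar]4s¹.
The numbers (kJ/mol): N 2856, Ca 1145.
Overall IE_2 order: Ca < N.

N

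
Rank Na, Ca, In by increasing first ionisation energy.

Na is in period 3, group 1; Ca is in period 4, group 2; In is in period 5, group 13.
Across a period the outer electron is held more tightly (higher IE₁); down a group it sits in a higher shell, more shielded, and comes off more easily.
A diagonal step moves right (one effect) and down (the opposite effect) at once.
In > Na: period and group pull opposite ways; the across-period shift dominates (558 vs 496 kJ/mol).
Ca > In: period and group pull opposite ways; the down-group shift dominates (590 vs 558 kJ/mol).
Approximate values (kJ/mol): Na 496, Ca 590, In 558.
So from lowest to highest: Na < In < Ca.

Na < In < Ca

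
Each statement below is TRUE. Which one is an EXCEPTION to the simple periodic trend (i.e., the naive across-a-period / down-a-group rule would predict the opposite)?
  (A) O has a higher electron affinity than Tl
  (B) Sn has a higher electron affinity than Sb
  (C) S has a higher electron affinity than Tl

(B)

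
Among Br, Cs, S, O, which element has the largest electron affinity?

Br

Atoms with high Z_eff and room in the valence shell (especially the halogens) have the most exothermic electron affinities.
These span different periods and groups, so the two trends combine.
O > Cs: both effects reinforce here, so O is clearly the higher of the two.
S > O: this pair runs against the simple trend — see the exception note.
Br > S: period and group pull opposite ways; the across-period shift dominates (325 vs 200 kJ/mol).
Note the exception: S has a higher electron affinity than O, contrary to the simple trend — the compact 2p subshell of O repels the added electron more than S's larger 3p does.
For reference (kJ/mol): O 141, S 200, Br 325, Cs 46.
The largest electron affinity among these belongs to Br.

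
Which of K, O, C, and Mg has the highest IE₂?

After 1 electron has been removed, what remains? K⁺ is the bare [Ar] core; O⁺ still has 5 valence electrons; C⁺ still has 3 valence electrons; Mg⁺ still has 1 valence electron.
Usually core removal costs more than valence removal, but here the competition is close: a tightly held n=2 valence electron can cost more to remove than an n=3 core electron, so the actual values have to decide it.
Valence configurations: O⁺ [He]2s²2p³, C⁺ [He]2s²2p¹, Mg⁺ [Ne]3s¹.
The numbers (kJ/mol): K 3052, O 3388, C 2353, Mg 1451.
Hence IE_2: Mg < C < K < O.

O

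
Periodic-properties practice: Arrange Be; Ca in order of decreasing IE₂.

Be, Ca

After 1 electron has been removed, what remains? Be⁺ still has 1 valence electron; Ca⁺ still has 1 valence electron.
All are still removing valence electrons, so compare the +1 ions as you would atoms: IE_2 generally rises across a period (higher Z_eff) and falls down a group (larger shell), subject to the usual subshell exceptions.
Valence configurations: Be⁺ [He]2s¹, Ca⁺ [Ar]4s¹.
Approximate IE_2 values (kJ/mol): Be 1757, Ca 1145.
So the second ionization energies run Ca < Be.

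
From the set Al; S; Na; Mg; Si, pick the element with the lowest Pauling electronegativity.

Atoms toward the upper right of the periodic table pull bonding electrons most strongly.
All lie in period 3, so electronegativity increases left to right.
The lowest Pauling electronegativity among these belongs to Na.

Na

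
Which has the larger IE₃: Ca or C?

IE_3 is the cost of taking one more electron from the +2 cation: Ca²⁺ is the bare [Ar] core; C²⁺ still has 2 valence electrons.
Pulling an electron out of a noble-gas core costs far more than removing a remaining valence electron, so Ca sits at the high end of IE_3.
Tabulated IE_3 (kJ/mol): Ca 4912, C 4620.
Putting it together, IE_3: C < Ca.

Ca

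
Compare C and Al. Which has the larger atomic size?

Al

Radius decreases left→right (rising Z_eff, same n) and increases top→bottom (higher n).
These span different periods and groups, so the two trends combine.
Al > C: both effects reinforce here, so Al is clearly the larger of the two.
For reference (pm): C 75, Al 126.
So Al has the larger atomic size (Al > C).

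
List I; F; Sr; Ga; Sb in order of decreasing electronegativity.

Electronegativity increases across a period and decreases down a group, tracking effective nuclear charge and atomic size.
Here both period and group differ, so the two effects have to be weighed against each other.
Ga > Sr: both effects reinforce here, so Ga is clearly the higher of the two.
Sb > Ga: period and group pull opposite ways; the across-period shift dominates (2.05 vs 1.81).
I > Sb: I lies to the right of Sb in period 5, so the across-period effect alone puts I higher.
F > I: F sits above I in group 17, so the down-group effect alone puts F higher.
Tabulated electronegativity (Pauling): F 3.98, Ga 1.81, Sr 0.95, Sb 2.05, I 2.66.
So from highest to lowest: F > I > Sb > Ga > Sr.

F > I > Sb > Ga > Sr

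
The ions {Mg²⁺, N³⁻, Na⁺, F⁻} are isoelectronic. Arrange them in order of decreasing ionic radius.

All of these have 10 electrons, so size is governed by nuclear charge alone: the more protons, the stronger the pull on the same electron cloud, and the smaller the ion.
Nuclear charges: Mg²⁺ (Z=12), Na⁺ (Z=11), F⁻ (Z=9), N³⁻ (Z=7).
Largest to smallest: N³⁻ > F⁻ > Na⁺ > Mg²⁺.

N³⁻ > F⁻ > Na⁺ > Mg²⁺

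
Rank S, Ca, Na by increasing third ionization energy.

S, Ca, Na

The third ionization energy removes an electron from the +2 ion. For each element: S²⁺ still has 4 valence electrons; Ca²⁺ is the bare [Ar] core; Na²⁺ is already 1 electron into the core.
Core electrons are held far more tightly than valence electrons, so Ca and Na top the IE_3 order.
The numbers (kJ/mol): S 3357, Ca 4912, Na 6910.
Putting it together, IE_3: S < Ca < Na.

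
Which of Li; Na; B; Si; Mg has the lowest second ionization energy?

Mg

After 1 electron has been removed, what remains? Li⁺ is the bare [He] core; Na⁺ is the bare [Ne] core; B⁺ still has 2 valence electrons; Si⁺ still has 3 valence electrons; Mg⁺ still has 1 valence electron.
Pulling an electron out of a noble-gas core costs far more than removing a remaining valence electron, so Na and Li sit at the high end of IE_2.
Valence configurations: B⁺ [He]2s², Si⁺ [Ne]3s²3p¹, Mg⁺ [Ne]3s¹.
Approximate IE_2 values (kJ/mol): Li 7298, Na 4562, B 2427, Si 1577, Mg 1451.
So the second ionization energies run Mg < Si < B < Na < Li.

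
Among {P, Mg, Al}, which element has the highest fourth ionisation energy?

The fourth ionization energy removes an electron from the +3 ion. For each element: P³⁺ still has 2 valence electrons; Mg³⁺ is already 1 electron into the core; Al³⁺ is the bare [Ne] core.
Core electrons are held far more tightly than valence electrons, so Mg and Al top the IE_4 order.
The numbers (kJ/mol): P 4964, Mg 10543, Al 11577.
Putting it together, IE_4: P < Mg < Al.

Al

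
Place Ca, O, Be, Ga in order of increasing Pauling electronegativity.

Ca, Be, Ga, O

Be is in period 2, group 2; O is in period 2, group 16; Ca is in period 4, group 2; Ga is in period 4, group 13.
Electronegativity increases across a period and decreases down a group, tracking effective nuclear charge and atomic size.
Here both period and group differ, so the two effects have to be weighed against each other.
Be > Ca: Be sits above Ca in group 2, so the down-group effect alone puts Be higher.
Ga > Be: period and group pull opposite ways; the across-period shift dominates (1.81 vs 1.57).
O > Ga: both effects reinforce here, so O is clearly the higher of the two.
Approximate values (Pauling): Be 1.57, O 3.44, Ca 1.00, Ga 1.81.
So from lowest to highest: Ca < Be < Ga < O.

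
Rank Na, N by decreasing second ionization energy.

Consider each +1 ion: Na⁺ is the bare [Ne] core; N⁺ still has 4 valence electrons.
Breaking into a closed-shell core is much more expensive than removing a leftover valence electron — Na has the largest IE_2 here.
Tabulated IE_2 (kJ/mol): Na 4562, N 2856.
So the second ionization energies run N < Na.

Na > N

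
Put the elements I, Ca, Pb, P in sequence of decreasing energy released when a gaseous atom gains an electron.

I, P, Pb, Ca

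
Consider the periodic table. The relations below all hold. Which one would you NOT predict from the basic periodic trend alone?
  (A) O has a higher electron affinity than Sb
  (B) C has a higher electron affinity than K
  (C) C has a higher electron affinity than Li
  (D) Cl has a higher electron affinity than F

(D)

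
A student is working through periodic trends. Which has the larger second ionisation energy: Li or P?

IE_2 is the cost of taking one more electron from the +1 cation: Li⁺ is the bare [He] core; P⁺ still has 4 valence electrons.
Pulling an electron out of a noble-gas core costs far more than removing a remaining valence electron, so Li sits at the high end of IE_2.
Approximate IE_2 values (kJ/mol): Li 7298, P 1907.
Hence IE_2: P < Li.

Li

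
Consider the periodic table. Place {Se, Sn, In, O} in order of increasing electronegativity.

Atoms toward the upper right of the periodic table pull bonding electrons most strongly.
These span different periods and groups, so the two trends combine.
Sn > In: Sn lies to the right of In in period 5, so the across-period effect alone puts Sn higher.
Se > Sn: both effects reinforce here, so Se is clearly the higher of the two.
O > Se: O sits above Se in group 16, so the down-group effect alone puts O higher.
Approximate values (Pauling): O 3.44, Se 2.55, In 1.78, Sn 1.96.
So from lowest to highest: In < Sn < Se < O.

In, Sn, Se, O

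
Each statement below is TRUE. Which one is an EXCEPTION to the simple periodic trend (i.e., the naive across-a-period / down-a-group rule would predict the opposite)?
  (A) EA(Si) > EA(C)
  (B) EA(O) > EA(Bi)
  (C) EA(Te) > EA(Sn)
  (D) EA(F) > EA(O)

The general trend: electron affinity increases across a period and decreases down a group.
(A) Si (period 3, group 14) vs C (period 2, group 14): the stated order contradicts the simple trend.
(B) O (period 2, group 16) vs Bi (period 6, group 15): the stated order agrees with the simple trend.
(C) Te (period 5, group 16) vs Sn (period 5, group 14): the stated order agrees with the simple trend.
(D) F (period 2, group 17) vs O (period 2, group 16): the stated order agrees with the simple trend.
The exception is (A): Si's larger, more diffuse 3p orbitals accept an added electron slightly more readily than C's compact 2p.

(A)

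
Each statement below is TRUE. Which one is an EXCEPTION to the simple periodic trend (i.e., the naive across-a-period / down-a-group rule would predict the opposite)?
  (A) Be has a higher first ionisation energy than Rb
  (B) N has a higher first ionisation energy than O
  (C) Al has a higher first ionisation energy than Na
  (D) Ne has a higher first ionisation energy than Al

(B)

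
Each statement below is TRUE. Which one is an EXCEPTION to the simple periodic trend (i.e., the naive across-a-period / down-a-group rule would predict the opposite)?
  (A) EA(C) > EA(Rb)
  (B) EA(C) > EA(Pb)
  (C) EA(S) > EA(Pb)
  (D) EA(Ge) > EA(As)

(D)

The general trend: electron affinity increases across a period and decreases down a group.
(A) C (period 2, group 14) vs Rb (period 5, group 1): the stated order agrees with the simple trend.
(B) C (period 2, group 14) vs Pb (period 6, group 14): the stated order agrees with the simple trend.
(C) S (period 3, group 16) vs Pb (period 6, group 14): the stated order agrees with the simple trend.
(D) Ge (period 4, group 14) vs As (period 4, group 15): the stated order contradicts the simple trend.
The exception is (D): adding an electron to As's half-filled 4p³ is unfavourable, so Ge (4p²) has the more exothermic EA.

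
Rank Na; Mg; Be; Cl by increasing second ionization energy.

Mg < Be < Cl < Na

After 1 electron has been removed, what remains? Na⁺ is the bare [Ne] core; Mg⁺ still has 1 valence electron; Be⁺ still has 1 valence electron; Cl⁺ still has 6 valence electrons.
Pulling an electron out of a noble-gas core costs far more than removing a remaining valence electron, so Na sits at the high end of IE_2.
Valence configurations: Mg⁺ [Ne]3s¹, Be⁺ [He]2s¹, Cl⁺ [Ne]3s²3p⁴.
Approximate IE_2 values (kJ/mol): Na 4562, Mg 1451, Be 1757, Cl 2298.
Hence IE_2: Mg < Be < Cl < Na.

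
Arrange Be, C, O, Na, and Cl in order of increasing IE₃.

Cl, C, O, Na, Be

The third ionization energy removes an electron from the +2 ion. For each element: Be²⁺ is the bare [He] core; C²⁺ still has 2 valence electrons; O²⁺ still has 4 valence electrons; Na²⁺ is already 1 electron into the core; Cl²⁺ still has 5 valence electrons.
Core electrons are held far more tightly than valence electrons, so Na and Be top the IE_3 order.
Valence configurations: C²⁺ [He]2s², O²⁺ [He]2s²2p², Cl²⁺ [Ne]3s²3p³.
Approximate IE_3 values (kJ/mol): Be 14849, C 4620, O 5300, Na 6910, Cl 3822.
Putting it together, IE_3: Cl < C < O < Na < Be.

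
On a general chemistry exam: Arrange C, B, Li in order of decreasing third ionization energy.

After 2 electrons have been removed, what remains? C²⁺ still has 2 valence electrons; B²⁺ still has 1 valence electron; Li²⁺ is already 1 electron into the core.
Pulling an electron out of a noble-gas core costs far more than removing a remaining valence electron, so Li sits at the high end of IE_3.
Valence configurations: C²⁺ [He]2s², B²⁺ [He]2s¹.
Tabulated IE_3 (kJ/mol): C 4620, B 3660, Li 11815.
Hence IE_3: B < C < Li.

Li > C > B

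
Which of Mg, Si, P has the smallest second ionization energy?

Consider each +1 ion: Mg⁺ still has 1 valence electron; Si⁺ still has 3 valence electrons; P⁺ still has 4 valence electrons.
All are still removing valence electrons, so compare the +1 ions as you would atoms: IE_2 generally rises across a period (higher Z_eff) and falls down a group (larger shell), subject to the usual subshell exceptions.
Valence configurations: Mg⁺ [Ne]3s¹, Si⁺ [Ne]3s²3p¹, P⁺ [Ne]3s²3p².
Tabulated IE_2 (kJ/mol): Mg 1451, Si 1577, P 1907.
Hence IE_2: Mg < Si < P.

Mg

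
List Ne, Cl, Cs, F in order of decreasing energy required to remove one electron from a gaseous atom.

F is in period 2, group 17; Ne is in period 2, group 18; Cl is in period 3, group 17; Cs is in period 6, group 1.
IE₁ increases left→right with effective nuclear charge and decreases top→bottom as the valence shell moves farther out.
These span different periods and groups, so the two trends combine.
Cl > Cs: relative to Cs, both the across-period and down-group shifts push Cl's first ionization energy up.
F > Cl: they share group 17; the group trend gives F the larger value.
Ne > F: both are in period 2; the period trend gives Ne the larger value.
Tabulated first ionization energy (kJ/mol): F 1681, Ne 2081, Cl 1251, Cs 376.
So from highest to lowest: Ne > F > Cl > Cs.

Ne, F, Cl, Cs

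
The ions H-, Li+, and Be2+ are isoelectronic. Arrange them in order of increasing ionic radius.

All of these have 2 electrons, so size is governed by nuclear charge alone: the more protons, the stronger the pull on the same electron cloud, and the smaller the ion.
Nuclear charges: Be2+ (Z=4), Li+ (Z=3), H- (Z=1).
Smallest to largest: Be2+ < Li+ < H-.

Be2+ < Li+ < H-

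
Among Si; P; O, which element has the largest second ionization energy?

IE_2 is the cost of taking one more electron from the +1 cation: Si⁺ still has 3 valence electrons; P⁺ still has 4 valence electrons; O⁺ still has 5 valence electrons.
All are still removing valence electrons, so compare the +1 ions as you would atoms: IE_2 generally rises across a period (higher Z_eff) and falls down a group (larger shell), subject to the usual subshell exceptions.
Valence configurations: Si⁺ [Ne]3s²3p¹, P⁺ [Ne]3s²3p², O⁺ [He]2s²2p³.
Approximate IE_2 values (kJ/mol): Si 1577, P 1907, O 3388.
Putting it together, IE_2: Si < P < O.

O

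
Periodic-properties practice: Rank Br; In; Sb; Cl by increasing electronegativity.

In < Sb < Br < Cl

Cl is in period 3, group 17; Br is in period 4, group 17; In is in period 5, group 13; Sb is in period 5, group 15.
EN rises left→right (higher Z_eff, smaller atoms) and falls top→bottom (larger, more shielded atoms).
Neither a single period nor a single group — weigh both effects.
Sb > In: both are in period 5; the period trend gives Sb the larger value.
Br > Sb: both effects reinforce here, so Br is clearly the higher of the two.
Cl > Br: Cl sits above Br in group 17, so the down-group effect alone puts Cl higher.
For reference (Pauling): Cl 3.16, Br 2.96, In 1.78, Sb 2.05.
So from lowest to highest: In < Sb < Br < Cl.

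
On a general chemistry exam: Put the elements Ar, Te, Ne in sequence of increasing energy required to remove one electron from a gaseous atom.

Te, Ar, Ne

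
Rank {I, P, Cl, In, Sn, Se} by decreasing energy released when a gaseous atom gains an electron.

Cl, I, Se, Sn, P, In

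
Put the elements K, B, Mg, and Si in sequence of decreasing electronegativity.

B is in period 2, group 13; Mg is in period 3, group 2; Si is in period 3, group 14; K is in period 4, group 1.
EN rises left→right (higher Z_eff, smaller atoms) and falls top→bottom (larger, more shielded atoms).
Here both period and group differ, so the two effects have to be weighed against each other.
Mg > K: relative to K, both the across-period and down-group shifts push Mg's electronegativity up.
Si > Mg: Si lies to the right of Mg in period 3, so the across-period effect alone puts Si higher.
B > Si: period and group pull opposite ways; the down-group shift dominates (2.04 vs 1.90).
Tabulated electronegativity (Pauling): B 2.04, Mg 1.31, Si 1.90, K 0.82.
So from highest to lowest: B > Si > Mg > K.

B > Si > Mg > K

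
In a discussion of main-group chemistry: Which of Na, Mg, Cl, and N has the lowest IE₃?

Consider each +2 ion: Na²⁺ is already 1 electron into the core; Mg²⁺ is the bare [Ne] core; Cl²⁺ still has 5 valence electrons; N²⁺ still has 3 valence electrons.
Core electrons are held far more tightly than valence electrons, so Na and Mg top the IE_3 order.
Valence configurations: Cl²⁺ [Ne]3s²3p³, N²⁺ [He]2s²2p¹.
The numbers (kJ/mol): Na 6910, Mg 7733, Cl 3822, N 4578.
Putting it together, IE_3: Cl < N < Na < Mg.

Cl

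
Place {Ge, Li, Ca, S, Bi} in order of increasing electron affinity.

Ca < Li < Bi < Ge < S

Li is in period 2, group 1; S is in period 3, group 16; Ca is in period 4, group 2; Ge is in period 4, group 14; Bi is in period 6, group 15.
Adding an electron releases more energy for atoms nearer the top right (short of the noble gases).
Neither a single period nor a single group — weigh both effects.
Li > Ca: the two effects oppose for this pair; the down-group effect wins (60 vs 2 kJ/mol).
Bi > Li: the two effects oppose for this pair; the across-period effect wins (91 vs 60 kJ/mol).
Ge > Bi: the two effects oppose for this pair; the down-group effect wins (119 vs 91 kJ/mol).
S > Ge: relative to Ge, both the across-period and down-group shifts push S's electron affinity up.
Tabulated electron affinity (kJ/mol): Li 60, S 200, Ca 2, Ge 119, Bi 91.
So from lowest to highest: Ca < Li < Bi < Ge < S.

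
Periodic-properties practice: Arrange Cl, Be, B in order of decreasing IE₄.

B > Be > Cl

The fourth ionization energy removes an electron from the +3 ion. For each element: Cl³⁺ still has 4 valence electrons; Be³⁺ is already 1 electron into the core; B³⁺ is the bare [He] core.
Core electrons are held far more tightly than valence electrons, so Be and B top the IE_4 order.
The numbers (kJ/mol): Cl 5159, Be 21007, B 25026.
So the fourth ionization energies run Cl < Be < B.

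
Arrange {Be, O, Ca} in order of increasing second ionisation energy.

Consider each +1 ion: Be⁺ still has 1 valence electron; O⁺ still has 5 valence electrons; Ca⁺ still has 1 valence electron.
All are still removing valence electrons, so compare the +1 ions as you would atoms: IE_2 generally rises across a period (higher Z_eff) and falls down a group (larger shell), subject to the usual subshell exceptions.
Valence configurations: Be⁺ [He]2s¹, O⁺ [He]2s²2p³, Ca⁺ [Ar]4s¹.
The numbers (kJ/mol): Be 1757, O 3388, Ca 1145.
So the second ionization energies run Ca < Be < O.

Ca < Be < O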